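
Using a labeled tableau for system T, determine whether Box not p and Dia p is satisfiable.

1. Box not p and Dia p, u
2. Box not p, u   [and-rule on 1]
3. Dia p, u   [and-rule on 1]
4. not p, u   [Box-rule on 2 via uRu]
5. p, v   [Dia-rule on 3: fresh world v, uRv]
6. not p, v   [Box-rule on 2 via uRv]
Accessibility: uRu, uRv, vRv
Branch closes: p and not p both at v.
(One branch shown.) All branches close.

Unsatisfiable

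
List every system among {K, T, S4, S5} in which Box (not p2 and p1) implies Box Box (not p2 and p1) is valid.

S4, S5

T-tableau for the negation not (Box (not p2 and p1) implies Box Box (not p2 and p1)):
1. not (Box (not p2 and p1) implies Box Box (not p2 and p1)), u
2. Box (not p2 and p1), u
3. not Box Box (not p2 and p1), u
4. not p2 and p1, u
5. not p2, u
6. p1, u
7. not Box (not p2 and p1), v
8. not p2 and p1, v
9. not p2, v
10. p1, v
11. not (not p2 and p1), w
12. not p1, w
Accessibility: uRu, uRv, vRv, vRw, wRw
Complete open branch: countermodel on a T-frame, so not valid in T, nor in K (the same frame is also a K-frame).
S4-tableau for the negation not (Box (not p2 and p1) implies Box Box (not p2 and p1)):
1. not (Box (not p2 and p1) implies Box Box (not p2 and p1)), u
2. Box (not p2 and p1), u
3. not Box Box (not p2 and p1), u
4. not p2 and p1, u
5. not p2, u
6. p1, u
7. not Box (not p2 and p1), v
8. not p2 and p1, v
9. not p2, v
10. p1, v
11. not (not p2 and p1), w
12. not p2 and p1, w
13. not p2, w
14. p1, w
15. not p1, w
Accessibility: uRu, uRv, uRw, vRv, vRw, wRw
Branch closes: p1 and not p1 both at w.
Every branch closes (one shown): valid in S4, hence also in S5 (every theorem of S4 is a theorem of S5).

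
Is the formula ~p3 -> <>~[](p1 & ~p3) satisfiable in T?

1. ~p3 -> <>~[](p1 & ~p3), w0
2. <>~[](p1 & ~p3), w0
3. ~[](p1 & ~p3), w1
4. ~(p1 & ~p3), w2
5. p3, w2
Accessibility: w0Rw0, w0Rw1, w1Rw1, w1Rw2, w2Rw2

Satisfiable (open branch found)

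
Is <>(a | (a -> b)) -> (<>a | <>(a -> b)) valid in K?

Valid in K

Tableau for the negation ~(<>(a | (a -> b)) -> (<>a | <>(a -> b))):
1. ~(<>(a | (a -> b)) -> (<>a | <>(a -> b))), 0
2. <>(a | (a -> b)), 0
3. ~(<>a | <>(a -> b)), 0
4. ~<>a, 0
5. ~<>(a -> b), 0
6. a | (a -> b), 1
7. ~a, 1
8. ~(a -> b), 1
9. a, 1
10. ~b, 1
Accessibility: 0R1
Branch closes: a and ~a both at 1.
Every branch of the negation's tableau closes; the branch above is one of them.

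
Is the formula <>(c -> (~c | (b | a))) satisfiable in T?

1. <>(c -> (~c | (b | a))), u
2. c -> (~c | (b | a)), v   [<>-rule on 1: fresh world v, uRv]
3. ~c | (b | a), v   [->-rule on 2 (branches; this branch)]
4. b | a, v   [|-rule on 3 (branches; this branch)]
5. a, v   [|-rule on 4 (branches; this branch)]
Accessibility: uRu, uRv, vRv

Satisfiable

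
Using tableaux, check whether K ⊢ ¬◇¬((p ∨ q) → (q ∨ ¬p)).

Tableau for the negation ◇¬((p ∨ q) → (q ∨ ¬p)):
1. ◇¬((p ∨ q) → (q ∨ ¬p)), u
2. ¬((p ∨ q) → (q ∨ ¬p)), v
3. p ∨ q, v
4. ¬(q ∨ ¬p), v
5. ¬q, v
6. p, v
Accessibility: uRv
The negation has an open branch (countermodel exists).

Invalid (countermodel exists)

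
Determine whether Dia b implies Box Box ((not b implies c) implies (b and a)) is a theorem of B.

No, not valid

Tableau for the negation not (Dia b implies Box Box ((not b implies c) implies (b and a))):
1. not (Dia b implies Box Box ((not b implies c) implies (b and a))), 0
2. Dia b, 0
3. not Box Box ((not b implies c) implies (b and a)), 0
4. b, 1
5. not Box ((not b implies c) implies (b and a)), 2
6. not ((not b implies c) implies (b and a)), 3
7. not b implies c, 3
8. not (b and a), 3
9. c, 3
10. not a, 3
Accessibility: 0R0, 0R1, 0R2, 1R0, 1R1, 2R0, 2R2, 2R3, 3R2, 3R3
The negation has an open branch (countermodel exists).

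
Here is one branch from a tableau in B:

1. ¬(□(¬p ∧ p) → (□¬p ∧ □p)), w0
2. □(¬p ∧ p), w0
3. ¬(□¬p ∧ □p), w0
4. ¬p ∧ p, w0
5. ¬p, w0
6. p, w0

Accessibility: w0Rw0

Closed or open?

Both p and ¬p appear at w0.

Yes, closed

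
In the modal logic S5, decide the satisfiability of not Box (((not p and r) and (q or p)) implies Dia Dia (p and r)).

Satisfiable (open branch found)

1. not Box (((not p and r) and (q or p)) implies Dia Dia (p and r)), w0
2. not (((not p and r) and (q or p)) implies Dia Dia (p and r)), w1
3. (not p and r) and (q or p), w1
4. not Dia Dia (p and r), w1
5. not p and r, w1
6. q or p, w1
7. not p, w1
8. r, w1
9. not Dia (p and r), w0
10. not Dia (p and r), w1
11. not (p and r), w0
12. not (p and r), w1
13. q, w1
14. not r, w0
Accessibility: w0Rw0, w0Rw1, w1Rw0, w1Rw1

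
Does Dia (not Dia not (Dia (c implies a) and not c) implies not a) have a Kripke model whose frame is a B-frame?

Yes, satisfiable

1. Dia (not Dia not (Dia (c implies a) and not c) implies not a), u
2. not Dia not (Dia (c implies a) and not c) implies not a, v
3. not a, v
Accessibility: uRu, uRv, vRu, vRv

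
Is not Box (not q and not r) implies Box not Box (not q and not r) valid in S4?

Invalid (countermodel exists)

Tableau for the negation not (not Box (not q and not r) implies Box not Box (not q and not r)):
1. not (not Box (not q and not r) implies Box not Box (not q and not r)), w0
2. not Box (not q and not r), w0
3. not Box not Box (not q and not r), w0
4. not (not q and not r), w1
5. r, w1
6. Box (not q and not r), w2
7. not q and not r, w2
8. not q, w2
9. not r, w2
Accessibility: w0Rw0, w0Rw1, w0Rw2, w1Rw1, w2Rw2
The negation has an open branch (countermodel exists).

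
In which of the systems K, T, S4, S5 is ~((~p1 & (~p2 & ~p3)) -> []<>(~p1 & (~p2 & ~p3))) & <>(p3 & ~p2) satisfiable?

K, T, S4

S5-tableau for the formula:
1. ~((~p1 & (~p2 & ~p3)) -> []<>(~p1 & (~p2 & ~p3))) & <>(p3 & ~p2), u
2. ~((~p1 & (~p2 & ~p3)) -> []<>(~p1 & (~p2 & ~p3))), u
3. <>(p3 & ~p2), u
4. ~p1 & (~p2 & ~p3), u
5. ~[]<>(~p1 & (~p2 & ~p3)), u
6. ~p1, u
7. ~p2 & ~p3, u
8. ~p2, u
9. ~p3, u
10. p3 & ~p2, v
11. p3, v
12. ~p2, v
13. ~<>(~p1 & (~p2 & ~p3)), w
14. ~(~p1 & (~p2 & ~p3)), u
15. ~(~p1 & (~p2 & ~p3)), v
16. ~(~p1 & (~p2 & ~p3)), w
17. ~(~p2 & ~p3), u
18. ~(~p2 & ~p3), v
19. ~(~p2 & ~p3), w
20. p3, u
Accessibility: uRu, uRv, uRw, vRu, vRv, vRw, wRu, wRv, wRw
Branch closes: p3 and ~p3 both at u.
Every branch closes (one shown): unsatisfiable in S5.
S4-tableau for the formula:
1. ~((~p1 & (~p2 & ~p3)) -> []<>(~p1 & (~p2 & ~p3))) & <>(p3 & ~p2), u
2. ~((~p1 & (~p2 & ~p3)) -> []<>(~p1 & (~p2 & ~p3))), u
3. <>(p3 & ~p2), u
4. ~p1 & (~p2 & ~p3), u
5. ~[]<>(~p1 & (~p2 & ~p3)), u
6. ~p1, u
7. ~p2 & ~p3, u
8. ~p2, u
9. ~p3, u
10. p3 & ~p2, v
11. p3, v
12. ~p2, v
13. ~<>(~p1 & (~p2 & ~p3)), w
14. ~(~p1 & (~p2 & ~p3)), w
15. ~(~p2 & ~p3), w
16. p3, w
Accessibility: uRu, uRv, uRw, vRv, wRw
Complete open branch: satisfiable in S4, hence also in K, T (this S4-model is also a K-model and a T-model).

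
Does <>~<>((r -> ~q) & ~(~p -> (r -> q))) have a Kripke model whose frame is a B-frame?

Yes, satisfiable

1. <>~<>((r -> ~q) & ~(~p -> (r -> q))), w0
2. ~<>((r -> ~q) & ~(~p -> (r -> q))), w1   [<>-rule on 1: fresh world w1, w0Rw1]
3. ~((r -> ~q) & ~(~p -> (r -> q))), w0   [~<>-rule on 2 via w1Rw0]
4. ~((r -> ~q) & ~(~p -> (r -> q))), w1   [~<>-rule on 2 via w1Rw1]
5. ~p -> (r -> q), w0   [~&-rule on 3 (branches; this branch)]
6. ~p -> (r -> q), w1   [~&-rule on 4 (branches; this branch)]
7. r -> q, w0   [->-rule on 5 (branches; this branch)]
8. r -> q, w1   [->-rule on 6 (branches; this branch)]
9. q, w0   [->-rule on 7 (branches; this branch)]
10. q, w1   [->-rule on 8 (branches; this branch)]
Accessibility: w0Rw0, w0Rw1, w1Rw0, w1Rw1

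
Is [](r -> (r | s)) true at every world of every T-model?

Valid

Tableau for the negation ~[](r -> (r | s)):
1. ~[](r -> (r | s)), w0
2. ~(r -> (r | s)), w1
3. r, w1
4. ~(r | s), w1
5. ~r, w1
6. ~s, w1
Accessibility: w0Rw0, w0Rw1, w1Rw1
Branch closes: r and ~r both at w1.
All branches of the negation close; one closing branch shown above.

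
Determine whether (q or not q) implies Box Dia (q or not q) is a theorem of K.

Tableau for the negation not ((q or not q) implies Box Dia (q or not q)):
1. not ((q or not q) implies Box Dia (q or not q)), u
2. q or not q, u
3. not Box Dia (q or not q), u
4. not q, u
5. not Dia (q or not q), v
Accessibility: uRv
The negation has an open branch (countermodel exists).

No, not valid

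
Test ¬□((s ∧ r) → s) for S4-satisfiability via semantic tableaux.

1. ¬□((s ∧ r) → s), w0
2. ¬((s ∧ r) → s), w1
3. s ∧ r, w1
4. ¬s, w1
5. s, w1
6. r, w1
Accessibility: w0Rw0, w0Rw1, w1Rw1
Branch closes: s and ¬s both at w1.
Every branch closes; the branch above is one of them.

Unsatisfiable (every branch closes)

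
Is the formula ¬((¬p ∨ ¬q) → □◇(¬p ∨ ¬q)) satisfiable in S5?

Unsatisfiable

1. ¬((¬p ∨ ¬q) → □◇(¬p ∨ ¬q)), u
2. ¬p ∨ ¬q, u
3. ¬□◇(¬p ∨ ¬q), u
4. ¬q, u
5. ¬◇(¬p ∨ ¬q), v
6. ¬(¬p ∨ ¬q), u
7. p, u
8. q, u
Accessibility: uRu, uRv, vRu, vRv
Branch closes: q and ¬q both at u.
(One branch shown.) All branches close.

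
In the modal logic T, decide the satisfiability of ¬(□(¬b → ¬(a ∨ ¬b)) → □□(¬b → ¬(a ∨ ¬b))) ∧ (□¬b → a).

Yes, satisfiable

1. ¬(□(¬b → ¬(a ∨ ¬b)) → □□(¬b → ¬(a ∨ ¬b))) ∧ (□¬b → a), 0
2. ¬(□(¬b → ¬(a ∨ ¬b)) → □□(¬b → ¬(a ∨ ¬b))), 0
3. □¬b → a, 0
4. □(¬b → ¬(a ∨ ¬b)), 0
5. ¬□□(¬b → ¬(a ∨ ¬b)), 0
6. ¬b → ¬(a ∨ ¬b), 0
7. a, 0
8. b, 0
9. ¬□(¬b → ¬(a ∨ ¬b)), 1
10. ¬b → ¬(a ∨ ¬b), 1
11. ¬(a ∨ ¬b), 1
12. ¬a, 1
13. b, 1
14. ¬(¬b → ¬(a ∨ ¬b)), 2
15. ¬b, 2
16. a ∨ ¬b, 2
Accessibility: 0R0, 0R1, 1R1, 1R2, 2R2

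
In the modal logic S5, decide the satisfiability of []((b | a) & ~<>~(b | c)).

Yes, satisfiable

1. []((b | a) & ~<>~(b | c)), u
2. (b | a) & ~<>~(b | c), u   [[]-rule on 1 via uRu]
3. b | a, u   [&-rule on 2]
4. ~<>~(b | c), u   [&-rule on 2]
5. b | c, u   [~<>-rule on 4 via uRu]
6. a, u   [|-rule on 3 (branches; this branch)]
7. c, u   [|-rule on 5 (branches; this branch)]
Accessibility: uRu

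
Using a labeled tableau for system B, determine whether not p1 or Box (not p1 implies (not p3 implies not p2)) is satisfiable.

Satisfiable

1. not p1 or Box (not p1 implies (not p3 implies not p2)), 0
2. Box (not p1 implies (not p3 implies not p2)), 0
3. not p1 implies (not p3 implies not p2), 0
4. not p3 implies not p2, 0
5. not p2, 0
Accessibility: 0R0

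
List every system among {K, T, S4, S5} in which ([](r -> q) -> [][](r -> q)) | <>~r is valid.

S4-tableau for the negation ~(([](r -> q) -> [][](r -> q)) | <>~r):
1. ~(([](r -> q) -> [][](r -> q)) | <>~r), 0
2. ~([](r -> q) -> [][](r -> q)), 0
3. ~<>~r, 0
4. [](r -> q), 0
5. ~[][](r -> q), 0
6. r, 0
7. r -> q, 0
8. q, 0
9. ~[](r -> q), 1
10. r, 1
11. r -> q, 1
12. q, 1
13. ~(r -> q), 2
14. r, 2
15. ~q, 2
16. r -> q, 2
17. q, 2
Accessibility: 0R0, 0R1, 0R2, 1R1, 1R2, 2R2
Branch closes: q and ~q both at 2.
Every branch closes (one shown): valid in S4, hence also in S5 (every theorem of S4 is a theorem of S5).
T-tableau for the negation ~(([](r -> q) -> [][](r -> q)) | <>~r):
1. ~(([](r -> q) -> [][](r -> q)) | <>~r), 0
2. ~([](r -> q) -> [][](r -> q)), 0
3. ~<>~r, 0
4. [](r -> q), 0
5. ~[][](r -> q), 0
6. r, 0
7. r -> q, 0
8. q, 0
9. ~[](r -> q), 1
10. r, 1
11. r -> q, 1
12. q, 1
13. ~(r -> q), 2
14. r, 2
15. ~q, 2
Accessibility: 0R0, 0R1, 1R1, 1R2, 2R2
Complete open branch: countermodel on a T-frame, so not valid in T, nor in K (the same frame is also a K-frame).

S4, S5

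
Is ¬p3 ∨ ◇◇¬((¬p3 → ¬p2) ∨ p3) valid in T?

Tableau for the negation ¬(¬p3 ∨ ◇◇¬((¬p3 → ¬p2) ∨ p3)):
1. ¬(¬p3 ∨ ◇◇¬((¬p3 → ¬p2) ∨ p3)), w0
2. p3, w0
3. ¬◇◇¬((¬p3 → ¬p2) ∨ p3), w0
4. ¬◇¬((¬p3 → ¬p2) ∨ p3), w0
5. (¬p3 → ¬p2) ∨ p3, w0
Accessibility: w0Rw0
The negation has an open branch (countermodel exists).

Invalid (countermodel exists)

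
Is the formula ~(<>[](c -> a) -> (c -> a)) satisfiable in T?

Satisfiable (open branch found)

1. ~(<>[](c -> a) -> (c -> a)), u
2. <>[](c -> a), u   [~->-rule on 1]
3. ~(c -> a), u   [~->-rule on 1]
4. c, u   [~->-rule on 3]
5. ~a, u   [~->-rule on 3]
6. [](c -> a), v   [<>-rule on 2: fresh world v, uRv]
7. c -> a, v   [[]-rule on 6 via vRv]
8. a, v   [->-rule on 7 (branches; this branch)]
Accessibility: uRu, uRv, vRv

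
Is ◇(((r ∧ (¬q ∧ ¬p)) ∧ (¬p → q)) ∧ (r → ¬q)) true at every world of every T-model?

Tableau for the negation ¬◇(((r ∧ (¬q ∧ ¬p)) ∧ (¬p → q)) ∧ (r → ¬q)):
1. ¬◇(((r ∧ (¬q ∧ ¬p)) ∧ (¬p → q)) ∧ (r → ¬q)), u
2. ¬(((r ∧ (¬q ∧ ¬p)) ∧ (¬p → q)) ∧ (r → ¬q)), u   [¬◇-rule on 1 via uRu]
3. ¬(r → ¬q), u   [¬∧-rule on 2 (branches; this branch)]
4. r, u   [¬→-rule on 3]
5. q, u   [¬→-rule on 3]
Accessibility: uRu
The negation has an open branch (countermodel exists).

Not valid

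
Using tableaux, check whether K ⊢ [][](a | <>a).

Not valid

Tableau for the negation ~[][](a | <>a):
1. ~[][](a | <>a), 0
2. ~[](a | <>a), 1
3. ~(a | <>a), 2
4. ~a, 2
5. ~<>a, 2
Accessibility: 0R1, 1R2
The negation has an open branch (countermodel exists).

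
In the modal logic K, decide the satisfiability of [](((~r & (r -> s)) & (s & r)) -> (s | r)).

1. [](((~r & (r -> s)) & (s & r)) -> (s | r)), w0

Satisfiable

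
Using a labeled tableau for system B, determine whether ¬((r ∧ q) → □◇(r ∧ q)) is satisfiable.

Unsatisfiable (every branch closes)

1. ¬((r ∧ q) → □◇(r ∧ q)), w0
2. r ∧ q, w0   [¬→-rule on 1]
3. ¬□◇(r ∧ q), w0   [¬→-rule on 1]
4. r, w0   [∧-rule on 2]
5. q, w0   [∧-rule on 2]
6. ¬◇(r ∧ q), w1   [¬□-rule on 3: fresh world w1, w0Rw1]
7. ¬(r ∧ q), w0   [¬◇-rule on 6 via w1Rw0]
8. ¬(r ∧ q), w1   [¬◇-rule on 6 via w1Rw1]
9. ¬q, w0   [¬∧-rule on 7 (branches; this branch)]
Accessibility: w0Rw0, w0Rw1, w1Rw0, w1Rw1
Branch closes: q and ¬q both at w0.
All branches of the tableau close; one closing branch shown above.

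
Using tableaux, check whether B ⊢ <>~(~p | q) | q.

No, not valid

Tableau for the negation ~(<>~(~p | q) | q):
1. ~(<>~(~p | q) | q), u
2. ~<>~(~p | q), u   [~|-rule on 1]
3. ~q, u   [~|-rule on 1]
4. ~p | q, u   [~<>-rule on 2 via uRu]
5. ~p, u   [|-rule on 4 (branches; this branch)]
Accessibility: uRu
The negation has an open branch (countermodel exists).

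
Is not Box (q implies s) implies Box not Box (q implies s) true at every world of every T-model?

Not valid

Tableau for the negation not (not Box (q implies s) implies Box not Box (q implies s)):
1. not (not Box (q implies s) implies Box not Box (q implies s)), 0
2. not Box (q implies s), 0   [neg-implies-rule on 1]
3. not Box not Box (q implies s), 0   [neg-implies-rule on 1]
4. not (q implies s), 1   [neg-Box-rule on 2: fresh world 1, 0R1]
5. q, 1   [neg-implies-rule on 4]
6. not s, 1   [neg-implies-rule on 4]
7. Box (q implies s), 2   [neg-Box-rule on 3: fresh world 2, 0R2]
8. q implies s, 2   [Box-rule on 7 via 2R2]
9. s, 2   [implies-rule on 8 (branches; this branch)]
Accessibility: 0R0, 0R1, 0R2, 1R1, 2R2
The negation has an open branch (countermodel exists).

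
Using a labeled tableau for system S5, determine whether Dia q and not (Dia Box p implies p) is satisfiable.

No, unsatisfiable

1. Dia q and not (Dia Box p implies p), u
2. Dia q, u
3. not (Dia Box p implies p), u
4. Dia Box p, u
5. not p, u
6. q, v
7. Box p, w
8. p, u
Accessibility: uRu, uRv, uRw, vRu, vRv, vRw, wRu, wRv, wRw
Branch closes: p and not p both at u.
Every branch closes; the branch above is one of them.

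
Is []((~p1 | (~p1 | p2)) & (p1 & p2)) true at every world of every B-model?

Tableau for the negation ~[]((~p1 | (~p1 | p2)) & (p1 & p2)):
1. ~[]((~p1 | (~p1 | p2)) & (p1 & p2)), w0
2. ~((~p1 | (~p1 | p2)) & (p1 & p2)), w1   [~[]-rule on 1: fresh world w1, w0Rw1]
3. ~(p1 & p2), w1   [~&-rule on 2 (branches; this branch)]
4. ~p2, w1   [~&-rule on 3 (branches; this branch)]
Accessibility: w0Rw0, w0Rw1, w1Rw0, w1Rw1
The negation has an open branch (countermodel exists).

Not valid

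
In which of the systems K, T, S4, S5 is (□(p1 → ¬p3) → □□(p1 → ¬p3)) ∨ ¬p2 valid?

S4-tableau for the negation ¬((□(p1 → ¬p3) → □□(p1 → ¬p3)) ∨ ¬p2):
1. ¬((□(p1 → ¬p3) → □□(p1 → ¬p3)) ∨ ¬p2), w0
2. ¬(□(p1 → ¬p3) → □□(p1 → ¬p3)), w0
3. p2, w0
4. □(p1 → ¬p3), w0
5. ¬□□(p1 → ¬p3), w0
6. p1 → ¬p3, w0
7. ¬p3, w0
8. ¬□(p1 → ¬p3), w1
9. p1 → ¬p3, w1
10. ¬p3, w1
11. ¬(p1 → ¬p3), w2
12. p1, w2
13. p3, w2
14. p1 → ¬p3, w2
15. ¬p3, w2
Accessibility: w0Rw0, w0Rw1, w0Rw2, w1Rw1, w1Rw2, w2Rw2
Branch closes: p3 and ¬p3 both at w2.
Every branch closes (one shown): valid in S4, hence also in S5 (every theorem of S4 is a theorem of S5).
T-tableau for the negation ¬((□(p1 → ¬p3) → □□(p1 → ¬p3)) ∨ ¬p2):
1. ¬((□(p1 → ¬p3) → □□(p1 → ¬p3)) ∨ ¬p2), w0
2. ¬(□(p1 → ¬p3) → □□(p1 → ¬p3)), w0
3. p2, w0
4. □(p1 → ¬p3), w0
5. ¬□□(p1 → ¬p3), w0
6. p1 → ¬p3, w0
7. ¬p3, w0
8. ¬□(p1 → ¬p3), w1
9. p1 → ¬p3, w1
10. ¬p3, w1
11. ¬(p1 → ¬p3), w2
12. p1, w2
13. p3, w2
Accessibility: w0Rw0, w0Rw1, w1Rw1, w1Rw2, w2Rw2
Complete open branch: countermodel on a T-frame, so not valid in T, nor in K (the same frame is also a K-frame).

S4, S5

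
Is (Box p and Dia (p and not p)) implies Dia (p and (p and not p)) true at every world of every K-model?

Yes, valid

Tableau for the negation not ((Box p and Dia (p and not p)) implies Dia (p and (p and not p))):
1. not ((Box p and Dia (p and not p)) implies Dia (p and (p and not p))), u
2. Box p and Dia (p and not p), u   [neg-implies-rule on 1]
3. not Dia (p and (p and not p)), u   [neg-implies-rule on 1]
4. Box p, u   [and-rule on 2]
5. Dia (p and not p), u   [and-rule on 2]
6. p and not p, v   [Dia-rule on 5: fresh world v, uRv]
7. p, v   [and-rule on 6]
8. not p, v   [and-rule on 6]
Accessibility: uRv
Branch closes: p and not p both at v.
Every branch of the negation's tableau closes; the branch above is one of them.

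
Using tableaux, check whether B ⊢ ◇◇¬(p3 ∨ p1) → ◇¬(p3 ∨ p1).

Invalid (countermodel exists)

Tableau for the negation ¬(◇◇¬(p3 ∨ p1) → ◇¬(p3 ∨ p1)):
1. ¬(◇◇¬(p3 ∨ p1) → ◇¬(p3 ∨ p1)), w0
2. ◇◇¬(p3 ∨ p1), w0
3. ¬◇¬(p3 ∨ p1), w0
4. p3 ∨ p1, w0
5. p1, w0
6. ◇¬(p3 ∨ p1), w1
7. p3 ∨ p1, w1
8. p1, w1
9. ¬(p3 ∨ p1), w2
10. ¬p3, w2
11. ¬p1, w2
Accessibility: w0Rw0, w0Rw1, w1Rw0, w1Rw1, w1Rw2, w2Rw1, w2Rw2
The negation has an open branch (countermodel exists).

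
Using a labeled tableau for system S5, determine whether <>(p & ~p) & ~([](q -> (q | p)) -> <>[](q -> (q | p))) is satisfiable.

Unsatisfiable (every branch closes)

1. <>(p & ~p) & ~([](q -> (q | p)) -> <>[](q -> (q | p))), w0
2. <>(p & ~p), w0
3. ~([](q -> (q | p)) -> <>[](q -> (q | p))), w0
4. [](q -> (q | p)), w0
5. ~<>[](q -> (q | p)), w0
6. q -> (q | p), w0
7. ~[](q -> (q | p)), w0
8. q | p, w0
9. p, w0
10. p & ~p, w1
11. p, w1
12. ~p, w1
Accessibility: w0Rw0, w0Rw1, w1Rw0, w1Rw1
Branch closes: p and ~p both at w1.
All branches of the tableau close; one closing branch shown above.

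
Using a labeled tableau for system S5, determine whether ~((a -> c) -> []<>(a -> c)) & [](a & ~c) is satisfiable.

Unsatisfiable

1. ~((a -> c) -> []<>(a -> c)) & [](a & ~c), u
2. ~((a -> c) -> []<>(a -> c)), u
3. [](a & ~c), u
4. a -> c, u
5. ~[]<>(a -> c), u
6. a & ~c, u
7. a, u
8. ~c, u
9. c, u
Accessibility: uRu
Branch closes: c and ~c both at u.
Every branch closes; the branch above is one of them.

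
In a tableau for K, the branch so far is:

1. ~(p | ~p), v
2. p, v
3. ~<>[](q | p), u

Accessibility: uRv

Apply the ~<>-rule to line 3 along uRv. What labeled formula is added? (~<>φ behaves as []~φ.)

~<>φ behaves as []~φ: propagate the negated body to each accessible world.

~[](q | p), v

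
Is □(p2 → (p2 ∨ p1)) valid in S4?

Tableau for the negation ¬□(p2 → (p2 ∨ p1)):
1. ¬□(p2 → (p2 ∨ p1)), u
2. ¬(p2 → (p2 ∨ p1)), v   [¬□-rule on 1: fresh world v, uRv]
3. p2, v   [¬→-rule on 2]
4. ¬(p2 ∨ p1), v   [¬→-rule on 2]
5. ¬p2, v   [¬∨-rule on 4]
6. ¬p1, v   [¬∨-rule on 4]
Accessibility: uRu, uRv, vRv
Branch closes: p2 and ¬p2 both at v.
All branches of the negation close; one closing branch shown above.

Yes, valid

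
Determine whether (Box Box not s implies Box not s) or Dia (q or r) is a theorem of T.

Tableau for the negation not ((Box Box not s implies Box not s) or Dia (q or r)):
1. not ((Box Box not s implies Box not s) or Dia (q or r)), 0
2. not (Box Box not s implies Box not s), 0
3. not Dia (q or r), 0
4. Box Box not s, 0
5. not Box not s, 0
6. not (q or r), 0
7. not q, 0
8. not r, 0
9. Box not s, 0
10. not s, 0
11. s, 1
12. not (q or r), 1
13. not q, 1
14. not r, 1
15. Box not s, 1
16. not s, 1
Accessibility: 0R0, 0R1, 1R1
Branch closes: s and not s both at 1.
Every branch of the negation's tableau closes; the branch above is one of them.

Yes, valid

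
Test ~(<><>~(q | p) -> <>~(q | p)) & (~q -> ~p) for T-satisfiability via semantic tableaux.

1. ~(<><>~(q | p) -> <>~(q | p)) & (~q -> ~p), u
2. ~(<><>~(q | p) -> <>~(q | p)), u
3. ~q -> ~p, u
4. <><>~(q | p), u
5. ~<>~(q | p), u
6. q | p, u
7. ~p, u
8. q, u
9. <>~(q | p), v
10. q | p, v
11. p, v
12. ~(q | p), w
13. ~q, w
14. ~p, w
Accessibility: uRu, uRv, vRv, vRw, wRw

Satisfiable (open branch found)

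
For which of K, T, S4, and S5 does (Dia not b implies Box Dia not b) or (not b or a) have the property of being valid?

S5-tableau for the negation not ((Dia not b implies Box Dia not b) or (not b or a)):
1. not ((Dia not b implies Box Dia not b) or (not b or a)), w0
2. not (Dia not b implies Box Dia not b), w0
3. not (not b or a), w0
4. Dia not b, w0
5. not Box Dia not b, w0
6. b, w0
7. not a, w0
8. not b, w1
9. not Dia not b, w2
10. b, w1
Accessibility: w0Rw0, w0Rw1, w0Rw2, w1Rw0, w1Rw1, w1Rw2, w2Rw0, w2Rw1, w2Rw2
Branch closes: b and not b both at w1.
Every branch closes (one shown): valid in S5.
S4-tableau for the negation not ((Dia not b implies Box Dia not b) or (not b or a)):
1. not ((Dia not b implies Box Dia not b) or (not b or a)), w0
2. not (Dia not b implies Box Dia not b), w0
3. not (not b or a), w0
4. Dia not b, w0
5. not Box Dia not b, w0
6. b, w0
7. not a, w0
8. not b, w1
9. not Dia not b, w2
10. b, w2
Accessibility: w0Rw0, w0Rw1, w0Rw2, w1Rw1, w2Rw2
Complete open branch: countermodel on an S4-frame, so not valid in S4, nor in K, T (the same frame is also a K-frame and a T-frame).

S5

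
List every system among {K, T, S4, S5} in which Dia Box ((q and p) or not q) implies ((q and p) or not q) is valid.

S5

S5-tableau for the negation not (Dia Box ((q and p) or not q) implies ((q and p) or not q)):
1. not (Dia Box ((q and p) or not q) implies ((q and p) or not q)), w0
2. Dia Box ((q and p) or not q), w0
3. not ((q and p) or not q), w0
4. not (q and p), w0
5. q, w0
6. not p, w0
7. Box ((q and p) or not q), w1
8. (q and p) or not q, w0
9. (q and p) or not q, w1
10. q and p, w0
11. p, w0
Accessibility: w0Rw0, w0Rw1, w1Rw0, w1Rw1
Branch closes: p and not p both at w0.
Every branch closes (one shown): valid in S5.
S4-tableau for the negation not (Dia Box ((q and p) or not q) implies ((q and p) or not q)):
1. not (Dia Box ((q and p) or not q) implies ((q and p) or not q)), w0
2. Dia Box ((q and p) or not q), w0
3. not ((q and p) or not q), w0
4. not (q and p), w0
5. q, w0
6. not p, w0
7. Box ((q and p) or not q), w1
8. (q and p) or not q, w1
9. not q, w1
Accessibility: w0Rw0, w0Rw1, w1Rw1
Complete open branch: countermodel on an S4-frame, so not valid in S4, nor in K, T (the same frame is also a K-frame and a T-frame).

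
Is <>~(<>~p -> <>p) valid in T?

Tableau for the negation ~<>~(<>~p -> <>p):
1. ~<>~(<>~p -> <>p), w0
2. <>~p -> <>p, w0
3. <>p, w0
4. p, w1
5. <>~p -> <>p, w1
6. <>p, w1
7. p, w2
Accessibility: w0Rw0, w0Rw1, w1Rw1, w1Rw2, w2Rw2
The negation has an open branch (countermodel exists).

No, not valid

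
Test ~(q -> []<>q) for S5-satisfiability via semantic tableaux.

1. ~(q -> []<>q), w0
2. q, w0   [~->-rule on 1]
3. ~[]<>q, w0   [~->-rule on 1]
4. ~<>q, w1   [~[]-rule on 3: fresh world w1, w0Rw1]
5. ~q, w0   [~<>-rule on 4 via w1Rw0]
Accessibility: w0Rw0, w0Rw1, w1Rw0, w1Rw1
Branch closes: q and ~q both at w0.
Every branch closes; the branch above is one of them.

Unsatisfiable (every branch closes)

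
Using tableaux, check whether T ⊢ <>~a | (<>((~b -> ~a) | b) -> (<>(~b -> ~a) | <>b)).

Tableau for the negation ~(<>~a | (<>((~b -> ~a) | b) -> (<>(~b -> ~a) | <>b))):
1. ~(<>~a | (<>((~b -> ~a) | b) -> (<>(~b -> ~a) | <>b))), 0
2. ~<>~a, 0
3. ~(<>((~b -> ~a) | b) -> (<>(~b -> ~a) | <>b)), 0
4. <>((~b -> ~a) | b), 0
5. ~(<>(~b -> ~a) | <>b), 0
6. ~<>(~b -> ~a), 0
7. ~<>b, 0
8. a, 0
9. ~(~b -> ~a), 0
10. ~b, 0
11. (~b -> ~a) | b, 1
12. a, 1
13. ~(~b -> ~a), 1
14. ~b, 1
15. ~b -> ~a, 1
16. ~a, 1
Accessibility: 0R0, 0R1, 1R1
Branch closes: a and ~a both at 1.
Every branch of the negation's tableau closes; the branch above is one of them.

Yes, valid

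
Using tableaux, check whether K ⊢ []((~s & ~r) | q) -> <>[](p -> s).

Tableau for the negation ~([]((~s & ~r) | q) -> <>[](p -> s)):
1. ~([]((~s & ~r) | q) -> <>[](p -> s)), 0
2. []((~s & ~r) | q), 0   [~->-rule on 1]
3. ~<>[](p -> s), 0   [~->-rule on 1]
The negation has an open branch (countermodel exists).

No, not valid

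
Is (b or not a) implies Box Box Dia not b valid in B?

Tableau for the negation not ((b or not a) implies Box Box Dia not b):
1. not ((b or not a) implies Box Box Dia not b), 0
2. b or not a, 0
3. not Box Box Dia not b, 0
4. not a, 0
5. not Box Dia not b, 1
6. not Dia not b, 2
7. b, 1
8. b, 2
Accessibility: 0R0, 0R1, 1R0, 1R1, 1R2, 2R1, 2R2
The negation has an open branch (countermodel exists).

No, not valid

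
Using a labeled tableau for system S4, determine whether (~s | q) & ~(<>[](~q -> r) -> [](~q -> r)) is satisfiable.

Yes, satisfiable

1. (~s | q) & ~(<>[](~q -> r) -> [](~q -> r)), w0
2. ~s | q, w0   [&-rule on 1]
3. ~(<>[](~q -> r) -> [](~q -> r)), w0   [&-rule on 1]
4. <>[](~q -> r), w0   [~->-rule on 3]
5. ~[](~q -> r), w0   [~->-rule on 3]
6. q, w0   [|-rule on 2 (branches; this branch)]
7. [](~q -> r), w1   [<>-rule on 4: fresh world w1, w0Rw1]
8. ~q -> r, w1   [[]-rule on 7 via w1Rw1]
9. r, w1   [->-rule on 8 (branches; this branch)]
10. ~(~q -> r), w2   [~[]-rule on 5: fresh world w2, w0Rw2]
11. ~q, w2   [~->-rule on 10]
12. ~r, w2   [~->-rule on 10]
Accessibility: w0Rw0, w0Rw1, w0Rw2, w1Rw1, w2Rw2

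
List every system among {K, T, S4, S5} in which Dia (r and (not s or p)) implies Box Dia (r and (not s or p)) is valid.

S5

S5-tableau for the negation not (Dia (r and (not s or p)) implies Box Dia (r and (not s or p))):
1. not (Dia (r and (not s or p)) implies Box Dia (r and (not s or p))), u
2. Dia (r and (not s or p)), u
3. not Box Dia (r and (not s or p)), u
4. r and (not s or p), v
5. r, v
6. not s or p, v
7. p, v
8. not Dia (r and (not s or p)), w
9. not (r and (not s or p)), u
10. not (r and (not s or p)), v
11. not (r and (not s or p)), w
12. not (not s or p), u
13. s, u
14. not p, u
15. not (not s or p), v
16. s, v
17. not p, v
Accessibility: uRu, uRv, uRw, vRu, vRv, vRw, wRu, wRv, wRw
Branch closes: p and not p both at v.
Every branch closes (one shown): valid in S5.
S4-tableau for the negation not (Dia (r and (not s or p)) implies Box Dia (r and (not s or p))):
1. not (Dia (r and (not s or p)) implies Box Dia (r and (not s or p))), u
2. Dia (r and (not s or p)), u
3. not Box Dia (r and (not s or p)), u
4. r and (not s or p), v
5. r, v
6. not s or p, v
7. p, v
8. not Dia (r and (not s or p)), w
9. not (r and (not s or p)), w
10. not (not s or p), w
11. s, w
12. not p, w
Accessibility: uRu, uRv, uRw, vRv, wRw
Complete open branch: countermodel on an S4-frame, so not valid in S4, nor in K, T (the same frame is also a K-frame and a T-frame).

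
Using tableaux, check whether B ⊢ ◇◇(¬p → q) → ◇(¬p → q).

Tableau for the negation ¬(◇◇(¬p → q) → ◇(¬p → q)):
1. ¬(◇◇(¬p → q) → ◇(¬p → q)), w0
2. ◇◇(¬p → q), w0   [¬→-rule on 1]
3. ¬◇(¬p → q), w0   [¬→-rule on 1]
4. ¬(¬p → q), w0   [¬◇-rule on 3 via w0Rw0]
5. ¬p, w0   [¬→-rule on 4]
6. ¬q, w0   [¬→-rule on 4]
7. ◇(¬p → q), w1   [◇-rule on 2: fresh world w1, w0Rw1]
8. ¬(¬p → q), w1   [¬◇-rule on 3 via w0Rw1]
9. ¬p, w1   [¬→-rule on 8]
10. ¬q, w1   [¬→-rule on 8]
11. ¬p → q, w2   [◇-rule on 7: fresh world w2, w1Rw2]
12. q, w2   [→-rule on 11 (branches; this branch)]
Accessibility: w0Rw0, w0Rw1, w1Rw0, w1Rw1, w1Rw2, w2Rw1, w2Rw2
The negation has an open branch (countermodel exists).

Not valid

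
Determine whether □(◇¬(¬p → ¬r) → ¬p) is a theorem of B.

Tableau for the negation ¬□(◇¬(¬p → ¬r) → ¬p):
1. ¬□(◇¬(¬p → ¬r) → ¬p), 0
2. ¬(◇¬(¬p → ¬r) → ¬p), 1
3. ◇¬(¬p → ¬r), 1
4. p, 1
5. ¬(¬p → ¬r), 2
6. ¬p, 2
7. r, 2
Accessibility: 0R0, 0R1, 1R0, 1R1, 1R2, 2R1, 2R2
The negation has an open branch (countermodel exists).

No, not valid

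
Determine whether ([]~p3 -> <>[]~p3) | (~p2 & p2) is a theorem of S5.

Tableau for the negation ~(([]~p3 -> <>[]~p3) | (~p2 & p2)):
1. ~(([]~p3 -> <>[]~p3) | (~p2 & p2)), w0
2. ~([]~p3 -> <>[]~p3), w0
3. ~(~p2 & p2), w0
4. []~p3, w0
5. ~<>[]~p3, w0
6. ~p3, w0
7. ~[]~p3, w0
8. ~p2, w0
9. p3, w1
10. ~p3, w1
Accessibility: w0Rw0, w0Rw1, w1Rw0, w1Rw1
Branch closes: p3 and ~p3 both at w1.
Every branch of the negation's tableau closes; the branch above is one of them.

Valid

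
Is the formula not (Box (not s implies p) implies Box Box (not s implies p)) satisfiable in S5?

No, unsatisfiable

1. not (Box (not s implies p) implies Box Box (not s implies p)), u
2. Box (not s implies p), u
3. not Box Box (not s implies p), u
4. not s implies p, u
5. p, u
6. not Box (not s implies p), v
7. not s implies p, v
8. p, v
9. not (not s implies p), w
10. not s, w
11. not p, w
12. not s implies p, w
13. p, w
Accessibility: uRu, uRv, uRw, vRu, vRv, vRw, wRu, wRv, wRw
Branch closes: p and not p both at w.
All branches of the tableau close; one closing branch shown above.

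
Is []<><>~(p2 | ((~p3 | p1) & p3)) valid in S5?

Invalid (countermodel exists)

Tableau for the negation ~[]<><>~(p2 | ((~p3 | p1) & p3)):
1. ~[]<><>~(p2 | ((~p3 | p1) & p3)), u
2. ~<><>~(p2 | ((~p3 | p1) & p3)), v
3. ~<>~(p2 | ((~p3 | p1) & p3)), u
4. ~<>~(p2 | ((~p3 | p1) & p3)), v
5. p2 | ((~p3 | p1) & p3), u
6. p2 | ((~p3 | p1) & p3), v
7. (~p3 | p1) & p3, u
8. ~p3 | p1, u
9. p3, u
10. (~p3 | p1) & p3, v
11. ~p3 | p1, v
12. p3, v
13. p1, u
14. p1, v
Accessibility: uRu, uRv, vRu, vRv
The negation has an open branch (countermodel exists).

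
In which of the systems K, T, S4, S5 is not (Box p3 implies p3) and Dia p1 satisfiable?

K

T-tableau for the formula:
1. not (Box p3 implies p3) and Dia p1, u
2. not (Box p3 implies p3), u   [and-rule on 1]
3. Dia p1, u   [and-rule on 1]
4. Box p3, u   [neg-implies-rule on 2]
5. not p3, u   [neg-implies-rule on 2]
6. p3, u   [Box-rule on 4 via uRu]
Accessibility: uRu
Branch closes: p3 and not p3 both at u.
Every branch closes (one shown): unsatisfiable in T, hence also in S4, S5 (every S4/S5-frame is a T-frame).
K-tableau for the formula:
1. not (Box p3 implies p3) and Dia p1, u
2. not (Box p3 implies p3), u   [and-rule on 1]
3. Dia p1, u   [and-rule on 1]
4. Box p3, u   [neg-implies-rule on 2]
5. not p3, u   [neg-implies-rule on 2]
6. p1, v   [Dia-rule on 3: fresh world v, uRv]
7. p3, v   [Box-rule on 4 via uRv]
Accessibility: uRv
Complete open branch: satisfiable in K.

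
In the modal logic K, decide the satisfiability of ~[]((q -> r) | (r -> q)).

1. ~[]((q -> r) | (r -> q)), w0
2. ~((q -> r) | (r -> q)), w1
3. ~(q -> r), w1
4. ~(r -> q), w1
5. q, w1
6. ~r, w1
7. r, w1
8. ~q, w1
Accessibility: w0Rw1
Branch closes: r and ~r both at w1.
All branches of the tableau close; one closing branch shown above.

No, unsatisfiable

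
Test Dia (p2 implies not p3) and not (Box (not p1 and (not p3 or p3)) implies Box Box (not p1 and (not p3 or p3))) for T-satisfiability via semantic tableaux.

1. Dia (p2 implies not p3) and not (Box (not p1 and (not p3 or p3)) implies Box Box (not p1 and (not p3 or p3))), w0
2. Dia (p2 implies not p3), w0
3. not (Box (not p1 and (not p3 or p3)) implies Box Box (not p1 and (not p3 or p3))), w0
4. Box (not p1 and (not p3 or p3)), w0
5. not Box Box (not p1 and (not p3 or p3)), w0
6. not p1 and (not p3 or p3), w0
7. not p1, w0
8. not p3 or p3, w0
9. p3, w0
10. p2 implies not p3, w1
11. not p1 and (not p3 or p3), w1
12. not p1, w1
13. not p3 or p3, w1
14. not p3, w1
15. not Box (not p1 and (not p3 or p3)), w2
16. not p1 and (not p3 or p3), w2
17. not p1, w2
18. not p3 or p3, w2
19. p3, w2
20. not (not p1 and (not p3 or p3)), w3
21. p1, w3
Accessibility: w0Rw0, w0Rw1, w0Rw2, w1Rw1, w2Rw2, w2Rw3, w3Rw3

Satisfiable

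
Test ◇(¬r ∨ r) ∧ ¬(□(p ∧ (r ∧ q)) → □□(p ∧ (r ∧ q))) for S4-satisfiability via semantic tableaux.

Unsatisfiable

1. ◇(¬r ∨ r) ∧ ¬(□(p ∧ (r ∧ q)) → □□(p ∧ (r ∧ q))), u
2. ◇(¬r ∨ r), u
3. ¬(□(p ∧ (r ∧ q)) → □□(p ∧ (r ∧ q))), u
4. □(p ∧ (r ∧ q)), u
5. ¬□□(p ∧ (r ∧ q)), u
6. p ∧ (r ∧ q), u
7. p, u
8. r ∧ q, u
9. r, u
10. q, u
11. ¬r ∨ r, v
12. p ∧ (r ∧ q), v
13. p, v
14. r ∧ q, v
15. r, v
16. q, v
17. ¬□(p ∧ (r ∧ q)), w
18. p ∧ (r ∧ q), w
19. p, w
20. r ∧ q, w
21. r, w
22. q, w
23. ¬(p ∧ (r ∧ q)), x
24. p ∧ (r ∧ q), x
25. p, x
26. r ∧ q, x
27. r, x
28. q, x
29. ¬(r ∧ q), x
30. ¬q, x
Accessibility: uRu, uRv, uRw, uRx, vRv, wRw, wRx, xRx
Branch closes: q and ¬q both at x.
Every branch closes; the branch above is one of them.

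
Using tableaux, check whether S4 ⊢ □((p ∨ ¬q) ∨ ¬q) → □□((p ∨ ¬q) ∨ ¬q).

Valid in S4

Tableau for the negation ¬(□((p ∨ ¬q) ∨ ¬q) → □□((p ∨ ¬q) ∨ ¬q)):
1. ¬(□((p ∨ ¬q) ∨ ¬q) → □□((p ∨ ¬q) ∨ ¬q)), u
2. □((p ∨ ¬q) ∨ ¬q), u
3. ¬□□((p ∨ ¬q) ∨ ¬q), u
4. (p ∨ ¬q) ∨ ¬q, u
5. p ∨ ¬q, u
6. ¬q, u
7. ¬□((p ∨ ¬q) ∨ ¬q), v
8. (p ∨ ¬q) ∨ ¬q, v
9. p ∨ ¬q, v
10. ¬q, v
11. ¬((p ∨ ¬q) ∨ ¬q), w
12. ¬(p ∨ ¬q), w
13. q, w
14. ¬p, w
15. (p ∨ ¬q) ∨ ¬q, w
16. p ∨ ¬q, w
17. ¬q, w
Accessibility: uRu, uRv, uRw, vRv, vRw, wRw
Branch closes: q and ¬q both at w.
All branches of the negation close; one closing branch shown above.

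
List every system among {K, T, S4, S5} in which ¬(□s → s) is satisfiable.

K

K-tableau for the formula:
1. ¬(□s → s), u
2. □s, u   [¬→-rule on 1]
3. ¬s, u   [¬→-rule on 1]
Complete open branch: satisfiable in K.
T-tableau for the formula:
1. ¬(□s → s), u
2. □s, u   [¬→-rule on 1]
3. ¬s, u   [¬→-rule on 1]
4. s, u   [□-rule on 2 via uRu]
Accessibility: uRu
Branch closes: s and ¬s both at u.
Every branch closes (one shown): unsatisfiable in T, hence also in S4, S5 (every S4/S5-frame is a T-frame).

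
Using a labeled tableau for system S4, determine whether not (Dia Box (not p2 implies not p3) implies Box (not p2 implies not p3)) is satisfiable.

1. not (Dia Box (not p2 implies not p3) implies Box (not p2 implies not p3)), w0
2. Dia Box (not p2 implies not p3), w0   [neg-implies-rule on 1]
3. not Box (not p2 implies not p3), w0   [neg-implies-rule on 1]
4. Box (not p2 implies not p3), w1   [Dia-rule on 2: fresh world w1, w0Rw1]
5. not p2 implies not p3, w1   [Box-rule on 4 via w1Rw1]
6. not p3, w1   [implies-rule on 5 (branches; this branch)]
7. not (not p2 implies not p3), w2   [neg-Box-rule on 3: fresh world w2, w0Rw2]
8. not p2, w2   [neg-implies-rule on 7]
9. p3, w2   [neg-implies-rule on 7]
Accessibility: w0Rw0, w0Rw1, w0Rw2, w1Rw1, w2Rw2

Satisfiable (open branch found)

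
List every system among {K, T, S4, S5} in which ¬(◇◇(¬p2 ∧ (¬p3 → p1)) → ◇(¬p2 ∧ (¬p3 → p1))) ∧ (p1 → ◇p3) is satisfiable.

S4-tableau for the formula:
1. ¬(◇◇(¬p2 ∧ (¬p3 → p1)) → ◇(¬p2 ∧ (¬p3 → p1))) ∧ (p1 → ◇p3), w0
2. ¬(◇◇(¬p2 ∧ (¬p3 → p1)) → ◇(¬p2 ∧ (¬p3 → p1))), w0
3. p1 → ◇p3, w0
4. ◇◇(¬p2 ∧ (¬p3 → p1)), w0
5. ¬◇(¬p2 ∧ (¬p3 → p1)), w0
6. ¬(¬p2 ∧ (¬p3 → p1)), w0
7. ◇p3, w0
8. ¬(¬p3 → p1), w0
9. ¬p3, w0
10. ¬p1, w0
11. ◇(¬p2 ∧ (¬p3 → p1)), w1
12. ¬(¬p2 ∧ (¬p3 → p1)), w1
13. ¬(¬p3 → p1), w1
14. ¬p3, w1
15. ¬p1, w1
16. p3, w2
17. ¬(¬p2 ∧ (¬p3 → p1)), w2
18. p2, w2
19. ¬p2 ∧ (¬p3 → p1), w3
20. ¬p2, w3
21. ¬p3 → p1, w3
22. ¬(¬p2 ∧ (¬p3 → p1)), w3
23. p1, w3
24. ¬(¬p3 → p1), w3
25. ¬p3, w3
26. ¬p1, w3
Accessibility: w0Rw0, w0Rw1, w0Rw2, w0Rw3, w1Rw1, w1Rw3, w2Rw2, w3Rw3
Branch closes: p1 and ¬p1 both at w3.
Every branch closes (one shown): unsatisfiable in S4, hence also in S5 (every S5-frame is an S4-frame).
T-tableau for the formula:
1. ¬(◇◇(¬p2 ∧ (¬p3 → p1)) → ◇(¬p2 ∧ (¬p3 → p1))) ∧ (p1 → ◇p3), w0
2. ¬(◇◇(¬p2 ∧ (¬p3 → p1)) → ◇(¬p2 ∧ (¬p3 → p1))), w0
3. p1 → ◇p3, w0
4. ◇◇(¬p2 ∧ (¬p3 → p1)), w0
5. ¬◇(¬p2 ∧ (¬p3 → p1)), w0
6. ¬(¬p2 ∧ (¬p3 → p1)), w0
7. ◇p3, w0
8. ¬(¬p3 → p1), w0
9. ¬p3, w0
10. ¬p1, w0
11. ◇(¬p2 ∧ (¬p3 → p1)), w1
12. ¬(¬p2 ∧ (¬p3 → p1)), w1
13. ¬(¬p3 → p1), w1
14. ¬p3, w1
15. ¬p1, w1
16. p3, w2
17. ¬(¬p2 ∧ (¬p3 → p1)), w2
18. p2, w2
19. ¬p2 ∧ (¬p3 → p1), w3
20. ¬p2, w3
21. ¬p3 → p1, w3
22. p1, w3
Accessibility: w0Rw0, w0Rw1, w0Rw2, w1Rw1, w1Rw3, w2Rw2, w3Rw3
Complete open branch: satisfiable in T, hence also in K (this T-model is also a K-model).

K, T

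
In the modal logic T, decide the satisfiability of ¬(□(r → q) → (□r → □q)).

1. ¬(□(r → q) → (□r → □q)), 0
2. □(r → q), 0
3. ¬(□r → □q), 0
4. □r, 0
5. ¬□q, 0
6. r → q, 0
7. r, 0
8. q, 0
9. ¬q, 1
10. r → q, 1
11. r, 1
12. q, 1
Accessibility: 0R0, 0R1, 1R1
Branch closes: q and ¬q both at 1.
Every branch closes; the branch above is one of them.

Unsatisfiable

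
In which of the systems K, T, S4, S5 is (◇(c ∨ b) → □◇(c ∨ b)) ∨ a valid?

S5-tableau for the negation ¬((◇(c ∨ b) → □◇(c ∨ b)) ∨ a):
1. ¬((◇(c ∨ b) → □◇(c ∨ b)) ∨ a), 0
2. ¬(◇(c ∨ b) → □◇(c ∨ b)), 0
3. ¬a, 0
4. ◇(c ∨ b), 0
5. ¬□◇(c ∨ b), 0
6. c ∨ b, 1
7. b, 1
8. ¬◇(c ∨ b), 2
9. ¬(c ∨ b), 0
10. ¬c, 0
11. ¬b, 0
12. ¬(c ∨ b), 1
13. ¬c, 1
14. ¬b, 1
Accessibility: 0R0, 0R1, 0R2, 1R0, 1R1, 1R2, 2R0, 2R1, 2R2
Branch closes: b and ¬b both at 1.
Every branch closes (one shown): valid in S5.
S4-tableau for the negation ¬((◇(c ∨ b) → □◇(c ∨ b)) ∨ a):
1. ¬((◇(c ∨ b) → □◇(c ∨ b)) ∨ a), 0
2. ¬(◇(c ∨ b) → □◇(c ∨ b)), 0
3. ¬a, 0
4. ◇(c ∨ b), 0
5. ¬□◇(c ∨ b), 0
6. c ∨ b, 1
7. b, 1
8. ¬◇(c ∨ b), 2
9. ¬(c ∨ b), 2
10. ¬c, 2
11. ¬b, 2
Accessibility: 0R0, 0R1, 0R2, 1R1, 2R2
Complete open branch: countermodel on an S4-frame, so not valid in S4, nor in K, T (the same frame is also a K-frame and a T-frame).

S5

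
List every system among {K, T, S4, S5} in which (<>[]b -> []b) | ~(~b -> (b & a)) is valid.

S5

S4-tableau for the negation ~((<>[]b -> []b) | ~(~b -> (b & a))):
1. ~((<>[]b -> []b) | ~(~b -> (b & a))), u
2. ~(<>[]b -> []b), u   [~|-rule on 1]
3. ~b -> (b & a), u   [~|-rule on 1]
4. <>[]b, u   [~->-rule on 2]
5. ~[]b, u   [~->-rule on 2]
6. b & a, u   [->-rule on 3 (branches; this branch)]
7. b, u   [&-rule on 6]
8. a, u   [&-rule on 6]
9. []b, v   [<>-rule on 4: fresh world v, uRv]
10. b, v   [[]-rule on 9 via vRv]
11. ~b, w   [~[]-rule on 5: fresh world w, uRw]
Accessibility: uRu, uRv, uRw, vRv, wRw
Complete open branch: countermodel on an S4-frame, so not valid in S4, nor in K, T (the same frame is also a K-frame and a T-frame).
S5-tableau for the negation ~((<>[]b -> []b) | ~(~b -> (b & a))):
1. ~((<>[]b -> []b) | ~(~b -> (b & a))), u
2. ~(<>[]b -> []b), u   [~|-rule on 1]
3. ~b -> (b & a), u   [~|-rule on 1]
4. <>[]b, u   [~->-rule on 2]
5. ~[]b, u   [~->-rule on 2]
6. b & a, u   [->-rule on 3 (branches; this branch)]
7. b, u   [&-rule on 6]
8. a, u   [&-rule on 6]
9. []b, v   [<>-rule on 4: fresh world v, uRv]
10. b, v   [[]-rule on 9 via vRv]
11. ~b, w   [~[]-rule on 5: fresh world w, uRw]
12. b, w   [[]-rule on 9 via vRw]
Accessibility: uRu, uRv, uRw, vRu, vRv, vRw, wRu, wRv, wRw
Branch closes: b and ~b both at w.
Every branch closes (one shown): valid in S5.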